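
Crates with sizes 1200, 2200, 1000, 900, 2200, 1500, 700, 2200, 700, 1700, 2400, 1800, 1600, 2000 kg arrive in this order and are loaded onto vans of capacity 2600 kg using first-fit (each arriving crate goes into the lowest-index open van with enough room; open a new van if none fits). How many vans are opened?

11

  1200 → van 1 (new)  [load 1200/2600]
  2200 → van 2 (new)  [load 2200/2600]
  1000 → van 1  [load 2200/2600]
  900 → van 3 (new)  [load 900/2600]
  2200 → van 4 (new)  [load 2200/2600]
  1500 → van 3  [load 2400/2600]
  700 → van 5 (new)  [load 700/2600]
  2200 → van 6 (new)  [load 2200/2600]
  700 → van 5  [load 1400/2600]
  1700 → van 7 (new)  [load 1700/2600]
  2400 → van 8 (new)  [load 2400/2600]
  1800 → van 9 (new)  [load 1800/2600]
  1600 → van 10 (new)  [load 1600/2600]
  2000 → van 11 (new)  [load 2000/2600]
11 vans opened.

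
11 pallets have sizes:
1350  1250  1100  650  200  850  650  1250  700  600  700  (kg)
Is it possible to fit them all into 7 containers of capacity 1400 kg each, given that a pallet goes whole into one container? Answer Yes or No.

Total = 9300 kg; ⌈9300/1400⌉ = 7.
The bound of 7 does not rule out 7, but exhaustive search shows no assignment into 7 containers of capacity 1400 kg exists — the minimum is 8.

No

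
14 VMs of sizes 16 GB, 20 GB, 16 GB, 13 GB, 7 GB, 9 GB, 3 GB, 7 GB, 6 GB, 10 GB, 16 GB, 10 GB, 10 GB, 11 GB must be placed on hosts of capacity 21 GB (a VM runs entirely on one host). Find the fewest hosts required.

9

Total = 20 + 16 + 16 + 16 + 13 + 11 + 10 + 10 + 10 + 9 + 7 + 7 + 6 + 3 = 154 GB.
Lower bound: ⌈154/21⌉ = 8 hosts.
A packing using 9 hosts:
  host 1: 20 = 20
  host 2: 16 + 3 = 19
  host 3: 16 = 16
  host 4: 16 = 16
  host 5: 13 + 7 = 20
  host 6: 11 + 10 = 21
  host 7: 10 + 10 = 20
  host 8: 9 + 7 = 16
  host 9: 6 = 6
No arrangement into 8 hosts stays within capacity, so 9 is optimal.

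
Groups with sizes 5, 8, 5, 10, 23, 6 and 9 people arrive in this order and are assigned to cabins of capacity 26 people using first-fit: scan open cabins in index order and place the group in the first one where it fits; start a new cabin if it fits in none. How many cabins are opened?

  5 → cabin 1 (new)  [load 5/26]
  8 → cabin 1  [load 13/26]
  5 → cabin 1  [load 18/26]
  10 → cabin 2 (new)  [load 10/26]
  23 → cabin 3 (new)  [load 23/26]
  6 → cabin 1  [load 24/26]
  9 → cabin 2  [load 19/26]
3 cabins opened.

3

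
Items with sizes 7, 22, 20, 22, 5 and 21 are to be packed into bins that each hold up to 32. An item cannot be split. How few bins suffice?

4

Total = 22 + 22 + 21 + 20 + 7 + 5 = 97.
Lower bound: ⌈97/32⌉ = 4 bins.
A packing using 4 bins:
  bin 1: 22 + 7 = 29
  bin 2: 22 + 5 = 27
  bin 3: 21 = 21
  bin 4: 20 = 20
This matches the lower bound, so 4 is optimal.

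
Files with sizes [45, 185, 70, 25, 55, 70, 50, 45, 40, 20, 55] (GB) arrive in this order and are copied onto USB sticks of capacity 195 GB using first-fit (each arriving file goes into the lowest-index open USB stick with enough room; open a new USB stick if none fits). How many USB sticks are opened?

4

  45 → USB stick 1 (new)  [load 45/195]
  185 → USB stick 2 (new)  [load 185/195]
  70 → USB stick 1  [load 115/195]
  25 → USB stick 1  [load 140/195]
  55 → USB stick 1  [load 195/195]
  70 → USB stick 3 (new)  [load 70/195]
  50 → USB stick 3  [load 120/195]
  45 → USB stick 3  [load 165/195]
  40 → USB stick 4 (new)  [load 40/195]
  20 → USB stick 3  [load 185/195]
  55 → USB stick 4  [load 95/195]
4 USB sticks opened.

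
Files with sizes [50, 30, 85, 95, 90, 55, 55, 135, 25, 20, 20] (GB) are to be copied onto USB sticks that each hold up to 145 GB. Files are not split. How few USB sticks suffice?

5

Total = 135 + 95 + 90 + 85 + 55 + 55 + 50 + 30 + 25 + 20 + 20 = 660 GB.
Lower bound: ⌈660/145⌉ = 5 USB sticks.
A packing using 5 USB sticks:
  USB stick 1: 135 = 135
  USB stick 2: 95 + 50 = 145
  USB stick 3: 90 + 55 = 145
  USB stick 4: 85 + 55 = 140
  USB stick 5: 30 + 25 + 20 + 20 = 95
This matches the lower bound, so 5 is optimal.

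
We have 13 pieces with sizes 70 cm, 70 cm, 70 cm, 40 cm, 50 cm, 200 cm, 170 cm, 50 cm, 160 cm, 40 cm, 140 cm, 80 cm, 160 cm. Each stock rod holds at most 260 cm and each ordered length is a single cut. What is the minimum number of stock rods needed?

6

Total = 200 + 170 + 160 + 160 + 140 + 80 + 70 + 70 + 70 + 50 + 50 + 40 + 40 = 1300 cm.
Lower bound: ⌈1300/260⌉ = 5 stock rods.
A packing using 6 stock rods:
  stock rod 1: 200 + 50 = 250
  stock rod 2: 170 + 80 = 250
  stock rod 3: 160 + 70 = 230
  stock rod 4: 160 + 70 = 230
  stock rod 5: 140 + 70 + 50 = 260
  stock rod 6: 40 + 40 = 80
No arrangement into 5 stock rods stays within capacity, so 6 is optimal.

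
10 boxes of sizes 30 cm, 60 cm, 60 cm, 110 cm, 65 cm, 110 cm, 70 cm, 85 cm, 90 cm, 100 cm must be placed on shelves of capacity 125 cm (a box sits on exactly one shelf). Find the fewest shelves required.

Total = 110 + 110 + 100 + 90 + 85 + 70 + 65 + 60 + 60 + 30 = 780 cm.
Lower bound: ⌈780/125⌉ = 7 shelves.
A packing using 8 shelves:
  shelf 1: 110 = 110
  shelf 2: 110 = 110
  shelf 3: 100 = 100
  shelf 4: 90 + 30 = 120
  shelf 5: 85 = 85
  shelf 6: 70 = 70
  shelf 7: 65 + 60 = 125
  shelf 8: 60 = 60
No arrangement into 7 shelves stays within capacity, so 8 is optimal.

8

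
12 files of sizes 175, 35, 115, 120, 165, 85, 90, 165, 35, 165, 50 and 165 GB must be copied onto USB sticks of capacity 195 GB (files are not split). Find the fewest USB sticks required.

8

Total = 175 + 165 + 165 + 165 + 165 + 120 + 115 + 90 + 85 + 50 + 35 + 35 = 1365 GB.
Lower bound: ⌈1365/195⌉ = 7 USB sticks.
A packing using 8 USB sticks:
  USB stick 1: 175 = 175
  USB stick 2: 165 = 165
  USB stick 3: 165 = 165
  USB stick 4: 165 = 165
  USB stick 5: 165 = 165
  USB stick 6: 120 + 50 = 170
  USB stick 7: 115 + 35 + 35 = 185
  USB stick 8: 90 + 85 = 175
No arrangement into 7 USB sticks stays within capacity, so 8 is optimal.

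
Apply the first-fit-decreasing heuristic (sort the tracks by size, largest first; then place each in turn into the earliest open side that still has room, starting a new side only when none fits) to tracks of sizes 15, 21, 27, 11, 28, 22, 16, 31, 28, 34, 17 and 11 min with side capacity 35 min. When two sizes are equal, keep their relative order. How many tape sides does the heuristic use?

9

Sorted descending: 34, 31, 28, 28, 27, 22, 21, 17, 16, 15, 11, 11.
  34 → side 1 (new)  [load 34/35]
  31 → side 2 (new)  [load 31/35]
  28 → side 3 (new)  [load 28/35]
  28 → side 4 (new)  [load 28/35]
  27 → side 5 (new)  [load 27/35]
  22 → side 6 (new)  [load 22/35]
  21 → side 7 (new)  [load 21/35]
  17 → side 8 (new)  [load 17/35]
  16 → side 8  [load 33/35]
  15 → side 9 (new)  [load 15/35]
  11 → side 6  [load 33/35]
  11 → side 7  [load 32/35]
9 tape sides opened.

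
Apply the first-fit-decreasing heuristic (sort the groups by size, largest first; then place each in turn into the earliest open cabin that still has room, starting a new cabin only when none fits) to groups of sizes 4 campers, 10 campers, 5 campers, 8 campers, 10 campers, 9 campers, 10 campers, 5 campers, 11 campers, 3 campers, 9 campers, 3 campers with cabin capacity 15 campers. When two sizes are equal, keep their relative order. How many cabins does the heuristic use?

7

Sorted descending: 11, 10, 10, 10, 9, 9, 8, 5, 5, 4, 3, 3.
  11 → cabin 1 (new)  [load 11/15]
  10 → cabin 2 (new)  [load 10/15]
  10 → cabin 3 (new)  [load 10/15]
  10 → cabin 4 (new)  [load 10/15]
  9 → cabin 5 (new)  [load 9/15]
  9 → cabin 6 (new)  [load 9/15]
  8 → cabin 7 (new)  [load 8/15]
  5 → cabin 2  [load 15/15]
  5 → cabin 3  [load 15/15]
  4 → cabin 1  [load 15/15]
  3 → cabin 4  [load 13/15]
  3 → cabin 5  [load 12/15]
7 cabins opened.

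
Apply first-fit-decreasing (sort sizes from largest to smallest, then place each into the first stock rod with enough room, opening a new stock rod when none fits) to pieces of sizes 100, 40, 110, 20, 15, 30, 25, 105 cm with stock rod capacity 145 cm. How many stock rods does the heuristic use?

Sorted descending: 110, 105, 100, 40, 30, 25, 20, 15.
  110 → stock rod 1 (new)  [load 110/145]
  105 → stock rod 2 (new)  [load 105/145]
  100 → stock rod 3 (new)  [load 100/145]
  40 → stock rod 2  [load 145/145]
  30 → stock rod 1  [load 140/145]
  25 → stock rod 3  [load 125/145]
  20 → stock rod 3  [load 145/145]
  15 → stock rod 4 (new)  [load 15/145]
4 stock rods opened.

4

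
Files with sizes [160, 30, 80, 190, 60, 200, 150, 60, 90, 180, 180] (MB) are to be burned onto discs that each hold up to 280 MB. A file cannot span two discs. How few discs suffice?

Total = 200 + 190 + 180 + 180 + 160 + 150 + 90 + 80 + 60 + 60 + 30 = 1380 MB.
Lower bound: ⌈1380/280⌉ = 5 discs.
Also, 6 files each exceed 140 MB, and no two of those can share a disc, so at least 6 discs are needed.
A packing using 6 discs:
  disc 1: 200 + 80 = 280
  disc 2: 190 + 90 = 280
  disc 3: 180 + 60 + 30 = 270
  disc 4: 180 + 60 = 240
  disc 5: 160 = 160
  disc 6: 150 = 150
This matches the lower bound, so 6 is optimal.

6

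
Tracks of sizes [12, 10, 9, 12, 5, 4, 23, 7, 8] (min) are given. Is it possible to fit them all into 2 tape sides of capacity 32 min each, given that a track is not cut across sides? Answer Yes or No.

No

Total = 90 min; ⌈90/32⌉ = 3.
At least 3 tape sides are required, but only 2 are allowed.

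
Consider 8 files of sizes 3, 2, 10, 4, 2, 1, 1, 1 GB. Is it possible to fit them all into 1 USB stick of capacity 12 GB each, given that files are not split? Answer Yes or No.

No

Total = 24 GB; ⌈24/12⌉ = 2.
At least 2 USB sticks are required, but only 1 is allowed.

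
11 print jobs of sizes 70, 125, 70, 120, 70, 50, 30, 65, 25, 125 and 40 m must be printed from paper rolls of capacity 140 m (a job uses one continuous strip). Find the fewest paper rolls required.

6

Total = 125 + 125 + 120 + 70 + 70 + 70 + 65 + 50 + 40 + 30 + 25 = 790 m.
Lower bound: ⌈790/140⌉ = 6 paper rolls.
A packing using 6 paper rolls:
  roll 1: 125 = 125
  roll 2: 125 = 125
  roll 3: 120 = 120
  roll 4: 70 + 70 = 140
  roll 5: 70 + 40 + 30 = 140
  roll 6: 65 + 50 + 25 = 140
This matches the lower bound, so 6 is optimal.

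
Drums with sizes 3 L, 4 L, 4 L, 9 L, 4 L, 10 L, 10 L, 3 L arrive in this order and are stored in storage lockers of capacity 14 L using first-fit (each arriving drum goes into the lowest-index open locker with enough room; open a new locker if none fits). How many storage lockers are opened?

  3 → locker 1 (new)  [load 3/14]
  4 → locker 1  [load 7/14]
  4 → locker 1  [load 11/14]
  9 → locker 2 (new)  [load 9/14]
  4 → locker 2  [load 13/14]
  10 → locker 3 (new)  [load 10/14]
  10 → locker 4 (new)  [load 10/14]
  3 → locker 1  [load 14/14]
4 storage lockers opened.

4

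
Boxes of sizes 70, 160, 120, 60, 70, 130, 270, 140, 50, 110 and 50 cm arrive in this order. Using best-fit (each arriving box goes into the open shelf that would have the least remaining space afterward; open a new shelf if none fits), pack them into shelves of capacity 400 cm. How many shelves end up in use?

4

  70 → shelf 1 (new)  [load 70/400]
  160 → shelf 1  [load 230/400]
  120 → shelf 1  [load 350/400]
  60 → shelf 2 (new)  [load 60/400]
  70 → shelf 2  [load 130/400]
  130 → shelf 2  [load 260/400]
  270 → shelf 3 (new)  [load 270/400]
  140 → shelf 2  [load 400/400]
  50 → shelf 1  [load 400/400]
  110 → shelf 3  [load 380/400]
  50 → shelf 4 (new)  [load 50/400]
4 shelves opened.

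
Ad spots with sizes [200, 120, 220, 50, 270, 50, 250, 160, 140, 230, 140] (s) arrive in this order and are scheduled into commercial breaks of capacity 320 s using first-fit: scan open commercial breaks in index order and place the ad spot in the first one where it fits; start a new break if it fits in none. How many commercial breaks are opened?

  200 → break 1 (new)  [load 200/320]
  120 → break 1  [load 320/320]
  220 → break 2 (new)  [load 220/320]
  50 → break 2  [load 270/320]
  270 → break 3 (new)  [load 270/320]
  50 → break 2  [load 320/320]
  250 → break 4 (new)  [load 250/320]
  160 → break 5 (new)  [load 160/320]
  140 → break 5  [load 300/320]
  230 → break 6 (new)  [load 230/320]
  140 → break 7 (new)  [load 140/320]
7 commercial breaks opened.

7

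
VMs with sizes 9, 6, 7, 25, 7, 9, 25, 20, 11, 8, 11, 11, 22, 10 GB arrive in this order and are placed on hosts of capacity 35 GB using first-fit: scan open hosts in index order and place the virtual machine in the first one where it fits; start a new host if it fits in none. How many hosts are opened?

6

  9 → host 1 (new)  [load 9/35]
  6 → host 1  [load 15/35]
  7 → host 1  [load 22/35]
  25 → host 2 (new)  [load 25/35]
  7 → host 1  [load 29/35]
  9 → host 2  [load 34/35]
  25 → host 3 (new)  [load 25/35]
  20 → host 4 (new)  [load 20/35]
  11 → host 4  [load 31/35]
  8 → host 3  [load 33/35]
  11 → host 5 (new)  [load 11/35]
  11 → host 5  [load 22/35]
  22 → host 6 (new)  [load 22/35]
  10 → host 5  [load 32/35]
6 hosts opened.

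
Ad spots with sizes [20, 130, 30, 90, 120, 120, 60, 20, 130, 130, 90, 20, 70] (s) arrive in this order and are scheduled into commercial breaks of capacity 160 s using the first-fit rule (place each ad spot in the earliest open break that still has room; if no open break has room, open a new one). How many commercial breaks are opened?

  20 → break 1 (new)  [load 20/160]
  130 → break 1  [load 150/160]
  30 → break 2 (new)  [load 30/160]
  90 → break 2  [load 120/160]
  120 → break 3 (new)  [load 120/160]
  120 → break 4 (new)  [load 120/160]
  60 → break 5 (new)  [load 60/160]
  20 → break 2  [load 140/160]
  130 → break 6 (new)  [load 130/160]
  130 → break 7 (new)  [load 130/160]
  90 → break 5  [load 150/160]
  20 → break 2  [load 160/160]
  70 → break 8 (new)  [load 70/160]
8 commercial breaks opened.

8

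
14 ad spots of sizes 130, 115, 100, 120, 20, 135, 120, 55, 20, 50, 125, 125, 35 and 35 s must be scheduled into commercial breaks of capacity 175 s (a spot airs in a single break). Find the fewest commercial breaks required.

8

Total = 135 + 130 + 125 + 125 + 120 + 120 + 115 + 100 + 55 + 50 + 35 + 35 + 20 + 20 = 1185 s.
Lower bound: ⌈1185/175⌉ = 7 commercial breaks.
Also, 8 ad spots each exceed 175/2 s, and no two of those can share a break, so at least 8 commercial breaks are needed.
A packing using 8 commercial breaks:
  break 1: 135 + 35 = 170
  break 2: 130 + 35 = 165
  break 3: 125 + 50 = 175
  break 4: 125 + 20 + 20 = 165
  break 5: 120 + 55 = 175
  break 6: 120 = 120
  break 7: 115 = 115
  break 8: 100 = 100
This matches the lower bound, so 8 is optimal.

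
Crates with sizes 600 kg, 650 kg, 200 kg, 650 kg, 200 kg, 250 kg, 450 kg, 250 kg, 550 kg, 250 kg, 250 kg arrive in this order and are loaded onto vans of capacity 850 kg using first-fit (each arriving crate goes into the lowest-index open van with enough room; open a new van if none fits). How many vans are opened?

6

  600 → van 1 (new)  [load 600/850]
  650 → van 2 (new)  [load 650/850]
  200 → van 1  [load 800/850]
  650 → van 3 (new)  [load 650/850]
  200 → van 2  [load 850/850]
  250 → van 4 (new)  [load 250/850]
  450 → van 4  [load 700/850]
  250 → van 5 (new)  [load 250/850]
  550 → van 5  [load 800/850]
  250 → van 6 (new)  [load 250/850]
  250 → van 6  [load 500/850]
6 vans opened.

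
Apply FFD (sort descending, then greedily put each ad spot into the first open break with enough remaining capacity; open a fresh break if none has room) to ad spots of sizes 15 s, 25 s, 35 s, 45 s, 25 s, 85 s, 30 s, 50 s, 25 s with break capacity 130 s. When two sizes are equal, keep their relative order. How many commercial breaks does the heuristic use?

Sorted descending: 85, 50, 45, 35, 30, 25, 25, 25, 15.
  85 → break 1 (new)  [load 85/130]
  50 → break 2 (new)  [load 50/130]
  45 → break 1  [load 130/130]
  35 → break 2  [load 85/130]
  30 → break 2  [load 115/130]
  25 → break 3 (new)  [load 25/130]
  25 → break 3  [load 50/130]
  25 → break 3  [load 75/130]
  15 → break 2  [load 130/130]
3 commercial breaks opened.

3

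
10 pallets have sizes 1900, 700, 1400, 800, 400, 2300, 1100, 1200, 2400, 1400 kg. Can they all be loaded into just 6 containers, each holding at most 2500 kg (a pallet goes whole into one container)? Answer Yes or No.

Yes

A valid assignment using 6 containers:
  container 1: 2400 = 2400
  container 2: 2300 = 2300
  container 3: 1900 + 400 = 2300
  container 4: 1400 + 1100 = 2500
  container 5: 1400 + 800 = 2200
  container 6: 1200 + 700 = 1900
Every load is within 2500 kg, so 6 containers suffice.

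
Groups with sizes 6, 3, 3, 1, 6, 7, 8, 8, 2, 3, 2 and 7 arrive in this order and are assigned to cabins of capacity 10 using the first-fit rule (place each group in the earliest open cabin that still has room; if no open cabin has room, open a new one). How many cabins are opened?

  6 → cabin 1 (new)  [load 6/10]
  3 → cabin 1  [load 9/10]
  3 → cabin 2 (new)  [load 3/10]
  1 → cabin 1  [load 10/10]
  6 → cabin 2  [load 9/10]
  7 → cabin 3 (new)  [load 7/10]
  8 → cabin 4 (new)  [load 8/10]
  8 → cabin 5 (new)  [load 8/10]
  2 → cabin 3  [load 9/10]
  3 → cabin 6 (new)  [load 3/10]
  2 → cabin 4  [load 10/10]
  7 → cabin 6  [load 10/10]
6 cabins opened.

6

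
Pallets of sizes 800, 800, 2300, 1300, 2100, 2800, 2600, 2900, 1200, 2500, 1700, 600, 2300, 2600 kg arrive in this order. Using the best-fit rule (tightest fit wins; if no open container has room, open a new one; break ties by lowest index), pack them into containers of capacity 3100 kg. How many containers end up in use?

  800 → container 1 (new)  [load 800/3100]
  800 → container 1  [load 1600/3100]
  2300 → container 2 (new)  [load 2300/3100]
  1300 → container 1  [load 2900/3100]
  2100 → container 3 (new)  [load 2100/3100]
  2800 → container 4 (new)  [load 2800/3100]
  2600 → container 5 (new)  [load 2600/3100]
  2900 → container 6 (new)  [load 2900/3100]
  1200 → container 7 (new)  [load 1200/3100]
  2500 → container 8 (new)  [load 2500/3100]
  1700 → container 7  [load 2900/3100]
  600 → container 8  [load 3100/3100]
  2300 → container 9 (new)  [load 2300/3100]
  2600 → container 10 (new)  [load 2600/3100]
10 containers opened.

10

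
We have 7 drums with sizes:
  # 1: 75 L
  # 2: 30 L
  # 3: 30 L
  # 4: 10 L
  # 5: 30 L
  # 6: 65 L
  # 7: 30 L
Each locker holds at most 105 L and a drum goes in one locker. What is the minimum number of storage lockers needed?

Total = 75 + 65 + 30 + 30 + 30 + 30 + 10 = 270 L.
Lower bound: ⌈270/105⌉ = 3 storage lockers.
A packing using 3 storage lockers:
  locker 1: 75 + 30 = 105
  locker 2: 65 + 30 + 10 = 105
  locker 3: 30 + 30 = 60
This matches the lower bound, so 3 is optimal.

3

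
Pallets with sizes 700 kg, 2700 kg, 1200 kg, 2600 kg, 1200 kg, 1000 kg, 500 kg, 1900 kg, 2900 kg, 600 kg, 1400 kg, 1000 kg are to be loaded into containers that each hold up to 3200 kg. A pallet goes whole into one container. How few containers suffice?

6

Total = 2900 + 2700 + 2600 + 1900 + 1400 + 1200 + 1200 + 1000 + 1000 + 700 + 600 + 500 = 17700 kg.
Lower bound: ⌈17700/3200⌉ = 6 containers.
A packing using 6 containers:
  container 1: 2900 = 2900
  container 2: 2700 + 500 = 3200
  container 3: 2600 + 600 = 3200
  container 4: 1900 + 1200 = 3100
  container 5: 1400 + 1200 = 2600
  container 6: 1000 + 1000 + 700 = 2700
This matches the lower bound, so 6 is optimal.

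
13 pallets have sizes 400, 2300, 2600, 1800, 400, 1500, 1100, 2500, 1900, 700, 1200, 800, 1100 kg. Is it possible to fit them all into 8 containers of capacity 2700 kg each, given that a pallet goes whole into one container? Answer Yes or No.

Yes

A valid assignment using 7 containers:
  container 1: 2600 = 2600
  container 2: 2500 = 2500
  container 3: 2300 + 400 = 2700
  container 4: 1900 + 800 = 2700
  container 5: 1800 + 700 = 2500
  container 6: 1500 + 1200 = 2700
  container 7: 1100 + 1100 + 400 = 2600
That uses only 7 ≤ 8, so 8 containers are enough.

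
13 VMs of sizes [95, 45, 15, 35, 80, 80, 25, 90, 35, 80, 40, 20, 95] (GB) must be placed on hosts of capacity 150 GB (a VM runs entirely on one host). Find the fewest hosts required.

6

Total = 95 + 95 + 90 + 80 + 80 + 80 + 45 + 40 + 35 + 35 + 25 + 20 + 15 = 735 GB.
Lower bound: ⌈735/150⌉ = 5 hosts.
Also, 6 VMs each exceed 75 GB, and no two of those can share a host, so at least 6 hosts are needed.
A packing using 6 hosts:
  host 1: 95 + 45 = 140
  host 2: 95 + 40 + 15 = 150
  host 3: 90 + 35 + 25 = 150
  host 4: 80 + 35 + 20 = 135
  host 5: 80 = 80
  host 6: 80 = 80
This matches the lower bound, so 6 is optimal.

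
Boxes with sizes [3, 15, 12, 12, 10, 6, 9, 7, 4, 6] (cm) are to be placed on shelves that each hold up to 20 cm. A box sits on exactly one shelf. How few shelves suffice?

5

Total = 15 + 12 + 12 + 10 + 9 + 7 + 6 + 6 + 4 + 3 = 84 cm.
Lower bound: ⌈84/20⌉ = 5 shelves.
A packing using 5 shelves:
  shelf 1: 15 + 4 = 19
  shelf 2: 12 + 7 = 19
  shelf 3: 12 + 6 = 18
  shelf 4: 10 + 9 = 19
  shelf 5: 6 + 3 = 9
This matches the lower bound, so 5 is optimal.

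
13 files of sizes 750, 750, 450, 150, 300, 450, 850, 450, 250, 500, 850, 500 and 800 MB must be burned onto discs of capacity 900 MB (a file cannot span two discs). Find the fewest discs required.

Total = 850 + 850 + 800 + 750 + 750 + 500 + 500 + 450 + 450 + 450 + 300 + 250 + 150 = 7050 MB.
Lower bound: ⌈7050/900⌉ = 8 discs.
A packing using 9 discs:
  disc 1: 850 = 850
  disc 2: 850 = 850
  disc 3: 800 = 800
  disc 4: 750 + 150 = 900
  disc 5: 750 = 750
  disc 6: 500 + 300 = 800
  disc 7: 500 + 250 = 750
  disc 8: 450 + 450 = 900
  disc 9: 450 = 450
No arrangement into 8 discs stays within capacity, so 9 is optimal.

9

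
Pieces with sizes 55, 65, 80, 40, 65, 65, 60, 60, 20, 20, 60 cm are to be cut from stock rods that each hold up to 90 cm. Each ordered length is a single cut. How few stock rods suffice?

9

Total = 80 + 65 + 65 + 65 + 60 + 60 + 60 + 55 + 40 + 20 + 20 = 590 cm.
Lower bound: ⌈590/90⌉ = 7 stock rods.
Also, 8 pieces each exceed 45 cm, and no two of those can share a stock rod, so at least 8 stock rods are needed.
A packing using 9 stock rods:
  stock rod 1: 80 = 80
  stock rod 2: 65 + 20 = 85
  stock rod 3: 65 + 20 = 85
  stock rod 4: 65 = 65
  stock rod 5: 60 = 60
  stock rod 6: 60 = 60
  stock rod 7: 60 = 60
  stock rod 8: 55 = 55
  stock rod 9: 40 = 40
No arrangement into 8 stock rods stays within capacity, so 9 is optimal.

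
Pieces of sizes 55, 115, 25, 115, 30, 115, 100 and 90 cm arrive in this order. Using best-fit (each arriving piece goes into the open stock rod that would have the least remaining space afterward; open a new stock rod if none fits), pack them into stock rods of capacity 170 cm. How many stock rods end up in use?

5

  55 → stock rod 1 (new)  [load 55/170]
  115 → stock rod 1  [load 170/170]
  25 → stock rod 2 (new)  [load 25/170]
  115 → stock rod 2  [load 140/170]
  30 → stock rod 2  [load 170/170]
  115 → stock rod 3 (new)  [load 115/170]
  100 → stock rod 4 (new)  [load 100/170]
  90 → stock rod 5 (new)  [load 90/170]
5 stock rods opened.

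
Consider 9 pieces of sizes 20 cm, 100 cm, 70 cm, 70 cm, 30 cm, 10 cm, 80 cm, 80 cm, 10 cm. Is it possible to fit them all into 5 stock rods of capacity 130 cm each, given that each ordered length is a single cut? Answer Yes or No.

Yes

A valid assignment using 5 stock rods:
  stock rod 1: 100 + 30 = 130
  stock rod 2: 80 + 20 + 10 + 10 = 120
  stock rod 3: 80 = 80
  stock rod 4: 70 = 70
  stock rod 5: 70 = 70
Every load is within 130 cm, so 5 stock rods suffice.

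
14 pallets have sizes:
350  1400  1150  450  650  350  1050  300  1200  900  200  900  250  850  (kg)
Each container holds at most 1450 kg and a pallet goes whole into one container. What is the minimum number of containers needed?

Total = 1400 + 1200 + 1150 + 1050 + 900 + 900 + 850 + 650 + 450 + 350 + 350 + 300 + 250 + 200 = 10000 kg.
Lower bound: ⌈10000/1450⌉ = 7 containers.
A packing using 8 containers:
  container 1: 1400 = 1400
  container 2: 1200 + 250 = 1450
  container 3: 1150 + 300 = 1450
  container 4: 1050 + 350 = 1400
  container 5: 900 + 450 = 1350
  container 6: 900 + 350 + 200 = 1450
  container 7: 850 = 850
  container 8: 650 = 650
No arrangement into 7 containers stays within capacity, so 8 is optimal.

8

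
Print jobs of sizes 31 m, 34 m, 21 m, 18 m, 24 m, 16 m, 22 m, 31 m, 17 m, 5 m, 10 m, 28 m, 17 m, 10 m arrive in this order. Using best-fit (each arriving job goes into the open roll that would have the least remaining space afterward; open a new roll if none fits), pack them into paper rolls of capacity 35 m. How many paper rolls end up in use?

9

  31 → roll 1 (new)  [load 31/35]
  34 → roll 2 (new)  [load 34/35]
  21 → roll 3 (new)  [load 21/35]
  18 → roll 4 (new)  [load 18/35]
  24 → roll 5 (new)  [load 24/35]
  16 → roll 4  [load 34/35]
  22 → roll 6 (new)  [load 22/35]
  31 → roll 7 (new)  [load 31/35]
  17 → roll 8 (new)  [load 17/35]
  5 → roll 5  [load 29/35]
  10 → roll 6  [load 32/35]
  28 → roll 9 (new)  [load 28/35]
  17 → roll 8  [load 34/35]
  10 → roll 3  [load 31/35]
9 paper rolls opened.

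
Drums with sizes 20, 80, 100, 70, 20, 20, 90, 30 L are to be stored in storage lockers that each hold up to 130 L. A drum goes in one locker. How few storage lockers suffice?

4

Total = 100 + 90 + 80 + 70 + 30 + 20 + 20 + 20 = 430 L.
Lower bound: ⌈430/130⌉ = 4 storage lockers.
A packing using 4 storage lockers:
  locker 1: 100 + 30 = 130
  locker 2: 90 + 20 + 20 = 130
  locker 3: 80 + 20 = 100
  locker 4: 70 = 70
This matches the lower bound, so 4 is optimal.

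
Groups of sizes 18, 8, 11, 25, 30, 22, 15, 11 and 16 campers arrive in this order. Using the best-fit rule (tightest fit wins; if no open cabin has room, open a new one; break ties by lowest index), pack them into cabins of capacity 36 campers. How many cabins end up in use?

  18 → cabin 1 (new)  [load 18/36]
  8 → cabin 1  [load 26/36]
  11 → cabin 2 (new)  [load 11/36]
  25 → cabin 2  [load 36/36]
  30 → cabin 3 (new)  [load 30/36]
  22 → cabin 4 (new)  [load 22/36]
  15 → cabin 5 (new)  [load 15/36]
  11 → cabin 4  [load 33/36]
  16 → cabin 5  [load 31/36]
5 cabins opened.

5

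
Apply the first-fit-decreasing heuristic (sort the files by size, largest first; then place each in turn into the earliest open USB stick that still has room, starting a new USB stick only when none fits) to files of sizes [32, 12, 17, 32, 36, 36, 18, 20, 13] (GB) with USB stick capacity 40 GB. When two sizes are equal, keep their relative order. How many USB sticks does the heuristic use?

7

Sorted descending: 36, 36, 32, 32, 20, 18, 17, 13, 12.
  36 → USB stick 1 (new)  [load 36/40]
  36 → USB stick 2 (new)  [load 36/40]
  32 → USB stick 3 (new)  [load 32/40]
  32 → USB stick 4 (new)  [load 32/40]
  20 → USB stick 5 (new)  [load 20/40]
  18 → USB stick 5  [load 38/40]
  17 → USB stick 6 (new)  [load 17/40]
  13 → USB stick 6  [load 30/40]
  12 → USB stick 7 (new)  [load 12/40]
7 USB sticks opened.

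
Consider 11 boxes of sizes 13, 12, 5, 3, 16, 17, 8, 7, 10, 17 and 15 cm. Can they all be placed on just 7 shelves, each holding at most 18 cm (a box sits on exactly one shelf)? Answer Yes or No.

Total = 123 cm; ⌈123/18⌉ = 7.
The bound of 7 does not rule out 7, but exhaustive search shows no assignment into 7 shelves of capacity 18 cm exists — the minimum is 8.

No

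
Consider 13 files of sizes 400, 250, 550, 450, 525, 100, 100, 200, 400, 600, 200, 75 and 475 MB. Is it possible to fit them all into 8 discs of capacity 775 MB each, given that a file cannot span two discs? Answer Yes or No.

A valid assignment using 7 discs:
  disc 1: 600 + 100 + 75 = 775
  disc 2: 550 + 200 = 750
  disc 3: 525 + 250 = 775
  disc 4: 475 + 200 + 100 = 775
  disc 5: 450 = 450
  disc 6: 400 = 400
  disc 7: 400 = 400
That uses only 7 ≤ 8, so 8 discs are enough.

Yes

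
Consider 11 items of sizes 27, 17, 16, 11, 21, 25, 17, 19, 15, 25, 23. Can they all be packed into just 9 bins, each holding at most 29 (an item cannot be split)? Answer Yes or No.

No

Total = 216; ⌈216/29⌉ = 8.
10 items each exceed half the capacity and cannot share a bin, forcing at least 10 bins.
At least 10 bins are required, but only 9 are allowed.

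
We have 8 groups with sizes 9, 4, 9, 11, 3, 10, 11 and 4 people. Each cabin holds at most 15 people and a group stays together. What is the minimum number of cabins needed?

5

Total = 11 + 11 + 10 + 9 + 9 + 4 + 4 + 3 = 61 people.
Lower bound: ⌈61/15⌉ = 5 cabins.
A packing using 5 cabins:
  cabin 1: 11 + 4 = 15
  cabin 2: 11 + 4 = 15
  cabin 3: 10 + 3 = 13
  cabin 4: 9 = 9
  cabin 5: 9 = 9
This matches the lower bound, so 5 is optimal.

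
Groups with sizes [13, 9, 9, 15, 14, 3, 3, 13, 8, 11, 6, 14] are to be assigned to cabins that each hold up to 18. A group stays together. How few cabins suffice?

8

Total = 15 + 14 + 14 + 13 + 13 + 11 + 9 + 9 + 8 + 6 + 3 + 3 = 118.
Lower bound: ⌈118/18⌉ = 7 cabins.
A packing using 8 cabins:
  cabin 1: 15 + 3 = 18
  cabin 2: 14 + 3 = 17
  cabin 3: 14 = 14
  cabin 4: 13 = 13
  cabin 5: 13 = 13
  cabin 6: 11 + 6 = 17
  cabin 7: 9 + 9 = 18
  cabin 8: 8 = 8
No arrangement into 7 cabins stays within capacity, so 8 is optimal.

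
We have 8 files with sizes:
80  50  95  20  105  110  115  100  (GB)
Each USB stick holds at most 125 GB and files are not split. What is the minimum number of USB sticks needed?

7

Total = 115 + 110 + 105 + 100 + 95 + 80 + 50 + 20 = 675 GB.
Lower bound: ⌈675/125⌉ = 6 USB sticks.
A packing using 7 USB sticks:
  USB stick 1: 115 = 115
  USB stick 2: 110 = 110
  USB stick 3: 105 + 20 = 125
  USB stick 4: 100 = 100
  USB stick 5: 95 = 95
  USB stick 6: 80 = 80
  USB stick 7: 50 = 50
No arrangement into 6 USB sticks stays within capacity, so 7 is optimal.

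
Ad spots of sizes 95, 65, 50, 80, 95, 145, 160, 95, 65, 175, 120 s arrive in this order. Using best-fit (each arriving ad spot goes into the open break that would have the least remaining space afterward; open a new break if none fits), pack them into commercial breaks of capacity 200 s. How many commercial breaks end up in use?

  95 → break 1 (new)  [load 95/200]
  65 → break 1  [load 160/200]
  50 → break 2 (new)  [load 50/200]
  80 → break 2  [load 130/200]
  95 → break 3 (new)  [load 95/200]
  145 → break 4 (new)  [load 145/200]
  160 → break 5 (new)  [load 160/200]
  95 → break 3  [load 190/200]
  65 → break 2  [load 195/200]
  175 → break 6 (new)  [load 175/200]
  120 → break 7 (new)  [load 120/200]
7 commercial breaks opened.

7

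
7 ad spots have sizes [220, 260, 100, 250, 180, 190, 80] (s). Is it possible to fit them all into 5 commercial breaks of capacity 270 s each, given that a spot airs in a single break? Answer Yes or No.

Total = 1280 s; ⌈1280/270⌉ = 5.
The bound of 5 does not rule out 5, but exhaustive search shows no assignment into 5 commercial breaks of capacity 270 s exists — the minimum is 6.

No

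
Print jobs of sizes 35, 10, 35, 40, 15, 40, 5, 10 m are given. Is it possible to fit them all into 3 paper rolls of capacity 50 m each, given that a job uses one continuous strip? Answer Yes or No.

Total = 190 m; ⌈190/50⌉ = 4.
At least 4 paper rolls are required, but only 3 are allowed.

No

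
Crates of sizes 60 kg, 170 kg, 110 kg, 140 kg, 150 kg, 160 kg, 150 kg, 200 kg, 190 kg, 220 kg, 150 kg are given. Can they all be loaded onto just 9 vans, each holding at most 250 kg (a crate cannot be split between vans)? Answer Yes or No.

A valid assignment using 9 vans:
  van 1: 220 = 220
  van 2: 200 = 200
  van 3: 190 + 60 = 250
  van 4: 170 = 170
  van 5: 160 = 160
  van 6: 150 = 150
  van 7: 150 = 150
  van 8: 150 = 150
  van 9: 140 + 110 = 250
Every load is within 250 kg, so 9 vans suffice.

Yes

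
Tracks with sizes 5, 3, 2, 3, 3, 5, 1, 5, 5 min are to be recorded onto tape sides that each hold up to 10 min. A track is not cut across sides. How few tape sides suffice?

4

Total = 5 + 5 + 5 + 5 + 3 + 3 + 3 + 2 + 1 = 32 min.
Lower bound: ⌈32/10⌉ = 4 tape sides.
A packing using 4 tape sides:
  side 1: 5 + 5 = 10
  side 2: 5 + 5 = 10
  side 3: 3 + 3 + 3 + 1 = 10
  side 4: 2 = 2
This matches the lower bound, so 4 is optimal.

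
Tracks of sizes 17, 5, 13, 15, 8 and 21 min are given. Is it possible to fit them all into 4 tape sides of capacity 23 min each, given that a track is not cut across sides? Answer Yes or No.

A valid assignment using 4 tape sides:
  side 1: 21 = 21
  side 2: 17 + 5 = 22
  side 3: 15 + 8 = 23
  side 4: 13 = 13
Every load is within 23 min, so 4 tape sides suffice.

Yes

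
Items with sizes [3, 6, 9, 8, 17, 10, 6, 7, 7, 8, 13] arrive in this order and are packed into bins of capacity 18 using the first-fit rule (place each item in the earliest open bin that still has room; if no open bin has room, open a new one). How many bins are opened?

  3 → bin 1 (new)  [load 3/18]
  6 → bin 1  [load 9/18]
  9 → bin 1  [load 18/18]
  8 → bin 2 (new)  [load 8/18]
  17 → bin 3 (new)  [load 17/18]
  10 → bin 2  [load 18/18]
  6 → bin 4 (new)  [load 6/18]
  7 → bin 4  [load 13/18]
  7 → bin 5 (new)  [load 7/18]
  8 → bin 5  [load 15/18]
  13 → bin 6 (new)  [load 13/18]
6 bins opened.

6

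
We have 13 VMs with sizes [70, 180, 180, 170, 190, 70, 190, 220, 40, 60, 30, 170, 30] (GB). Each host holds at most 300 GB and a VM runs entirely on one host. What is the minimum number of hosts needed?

7

Total = 220 + 190 + 190 + 180 + 180 + 170 + 170 + 70 + 70 + 60 + 40 + 30 + 30 = 1600 GB.
Lower bound: ⌈1600/300⌉ = 6 hosts.
Also, 7 VMs each exceed 150 GB, and no two of those can share a host, so at least 7 hosts are needed.
A packing using 7 hosts:
  host 1: 220 + 70 = 290
  host 2: 190 + 70 + 40 = 300
  host 3: 190 + 60 + 30 = 280
  host 4: 180 + 30 = 210
  host 5: 180 = 180
  host 6: 170 = 170
  host 7: 170 = 170
This matches the lower bound, so 7 is optimal.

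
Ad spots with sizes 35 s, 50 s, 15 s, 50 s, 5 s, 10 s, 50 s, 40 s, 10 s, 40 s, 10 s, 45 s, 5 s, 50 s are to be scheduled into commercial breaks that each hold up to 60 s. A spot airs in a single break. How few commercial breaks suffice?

8

Total = 50 + 50 + 50 + 50 + 45 + 40 + 40 + 35 + 15 + 10 + 10 + 10 + 5 + 5 = 415 s.
Lower bound: ⌈415/60⌉ = 7 commercial breaks.
Also, 8 ad spots each exceed 30 s, and no two of those can share a break, so at least 8 commercial breaks are needed.
A packing using 8 commercial breaks:
  break 1: 50 + 10 = 60
  break 2: 50 + 10 = 60
  break 3: 50 + 10 = 60
  break 4: 50 + 5 + 5 = 60
  break 5: 45 + 15 = 60
  break 6: 40 = 40
  break 7: 40 = 40
  break 8: 35 = 35
This matches the lower bound, so 8 is optimal.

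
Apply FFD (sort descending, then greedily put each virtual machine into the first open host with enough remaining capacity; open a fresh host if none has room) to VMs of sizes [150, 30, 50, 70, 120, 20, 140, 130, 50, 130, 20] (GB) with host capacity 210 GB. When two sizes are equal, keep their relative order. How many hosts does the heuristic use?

Sorted descending: 150, 140, 130, 130, 120, 70, 50, 50, 30, 20, 20.
  150 → host 1 (new)  [load 150/210]
  140 → host 2 (new)  [load 140/210]
  130 → host 3 (new)  [load 130/210]
  130 → host 4 (new)  [load 130/210]
  120 → host 5 (new)  [load 120/210]
  70 → host 2  [load 210/210]
  50 → host 1  [load 200/210]
  50 → host 3  [load 180/210]
  30 → host 3  [load 210/210]
  20 → host 4  [load 150/210]
  20 → host 4  [load 170/210]
5 hosts opened.

5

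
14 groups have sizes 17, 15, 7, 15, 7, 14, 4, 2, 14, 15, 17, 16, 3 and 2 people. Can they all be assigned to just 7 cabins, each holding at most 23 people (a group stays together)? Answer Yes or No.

Total = 148 people; ⌈148/23⌉ = 7.
8 groups each exceed half the capacity and cannot share a cabin, forcing at least 8 cabins.
At least 8 cabins are required, but only 7 are allowed.

No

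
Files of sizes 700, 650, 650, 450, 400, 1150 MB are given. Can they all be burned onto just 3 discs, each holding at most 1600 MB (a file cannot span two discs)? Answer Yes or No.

A valid assignment using 3 discs:
  disc 1: 1150 + 450 = 1600
  disc 2: 700 + 650 = 1350
  disc 3: 650 + 400 = 1050
Every load is within 1600 MB, so 3 discs suffice.

Yes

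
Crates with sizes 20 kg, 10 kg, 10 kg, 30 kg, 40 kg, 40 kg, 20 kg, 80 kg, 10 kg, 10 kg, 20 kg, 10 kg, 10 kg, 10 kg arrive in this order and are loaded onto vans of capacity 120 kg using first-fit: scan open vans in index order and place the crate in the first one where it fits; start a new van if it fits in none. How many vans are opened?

  20 → van 1 (new)  [load 20/120]
  10 → van 1  [load 30/120]
  10 → van 1  [load 40/120]
  30 → van 1  [load 70/120]
  40 → van 1  [load 110/120]
  40 → van 2 (new)  [load 40/120]
  20 → van 2  [load 60/120]
  80 → van 3 (new)  [load 80/120]
  10 → van 1  [load 120/120]
  10 → van 2  [load 70/120]
  20 → van 2  [load 90/120]
  10 → van 2  [load 100/120]
  10 → van 2  [load 110/120]
  10 → van 2  [load 120/120]
3 vans opened.

3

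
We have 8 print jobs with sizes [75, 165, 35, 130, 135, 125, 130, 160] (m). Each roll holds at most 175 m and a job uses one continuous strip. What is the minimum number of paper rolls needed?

7

Total = 165 + 160 + 135 + 130 + 130 + 125 + 75 + 35 = 955 m.
Lower bound: ⌈955/175⌉ = 6 paper rolls.
A packing using 7 paper rolls:
  roll 1: 165 = 165
  roll 2: 160 = 160
  roll 3: 135 + 35 = 170
  roll 4: 130 = 130
  roll 5: 130 = 130
  roll 6: 125 = 125
  roll 7: 75 = 75
No arrangement into 6 paper rolls stays within capacity, so 7 is optimal.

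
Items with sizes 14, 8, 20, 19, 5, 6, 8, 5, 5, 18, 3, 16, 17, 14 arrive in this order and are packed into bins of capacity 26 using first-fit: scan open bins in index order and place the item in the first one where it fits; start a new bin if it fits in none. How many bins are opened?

  14 → bin 1 (new)  [load 14/26]
  8 → bin 1  [load 22/26]
  20 → bin 2 (new)  [load 20/26]
  19 → bin 3 (new)  [load 19/26]
  5 → bin 2  [load 25/26]
  6 → bin 3  [load 25/26]
  8 → bin 4 (new)  [load 8/26]
  5 → bin 4  [load 13/26]
  5 → bin 4  [load 18/26]
  18 → bin 5 (new)  [load 18/26]
  3 → bin 1  [load 25/26]
  16 → bin 6 (new)  [load 16/26]
  17 → bin 7 (new)  [load 17/26]
  14 → bin 8 (new)  [load 14/26]
8 bins opened.

8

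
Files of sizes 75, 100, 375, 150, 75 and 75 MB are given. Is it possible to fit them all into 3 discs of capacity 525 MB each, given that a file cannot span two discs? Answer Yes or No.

Yes

A valid assignment using 2 discs:
  disc 1: 375 + 150 = 525
  disc 2: 100 + 75 + 75 + 75 = 325
That uses only 2 ≤ 3, so 3 discs are enough.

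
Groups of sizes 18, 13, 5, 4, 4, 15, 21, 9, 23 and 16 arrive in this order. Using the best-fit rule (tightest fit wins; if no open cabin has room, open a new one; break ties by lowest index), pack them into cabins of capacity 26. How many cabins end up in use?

6

  18 → cabin 1 (new)  [load 18/26]
  13 → cabin 2 (new)  [load 13/26]
  5 → cabin 1  [load 23/26]
  4 → cabin 2  [load 17/26]
  4 → cabin 2  [load 21/26]
  15 → cabin 3 (new)  [load 15/26]
  21 → cabin 4 (new)  [load 21/26]
  9 → cabin 3  [load 24/26]
  23 → cabin 5 (new)  [load 23/26]
  16 → cabin 6 (new)  [load 16/26]
6 cabins opened.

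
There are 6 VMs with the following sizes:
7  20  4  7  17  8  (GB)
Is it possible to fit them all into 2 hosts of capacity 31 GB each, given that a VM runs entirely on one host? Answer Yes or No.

Total = 63 GB; ⌈63/31⌉ = 3.
At least 3 hosts are required, but only 2 are allowed.

No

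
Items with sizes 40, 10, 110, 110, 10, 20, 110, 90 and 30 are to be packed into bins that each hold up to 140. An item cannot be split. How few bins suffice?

Total = 110 + 110 + 110 + 90 + 40 + 30 + 20 + 10 + 10 = 530.
Lower bound: ⌈530/140⌉ = 4 bins.
A packing using 4 bins:
  bin 1: 110 + 30 = 140
  bin 2: 110 + 20 + 10 = 140
  bin 3: 110 + 10 = 120
  bin 4: 90 + 40 = 130
This matches the lower bound, so 4 is optimal.

4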